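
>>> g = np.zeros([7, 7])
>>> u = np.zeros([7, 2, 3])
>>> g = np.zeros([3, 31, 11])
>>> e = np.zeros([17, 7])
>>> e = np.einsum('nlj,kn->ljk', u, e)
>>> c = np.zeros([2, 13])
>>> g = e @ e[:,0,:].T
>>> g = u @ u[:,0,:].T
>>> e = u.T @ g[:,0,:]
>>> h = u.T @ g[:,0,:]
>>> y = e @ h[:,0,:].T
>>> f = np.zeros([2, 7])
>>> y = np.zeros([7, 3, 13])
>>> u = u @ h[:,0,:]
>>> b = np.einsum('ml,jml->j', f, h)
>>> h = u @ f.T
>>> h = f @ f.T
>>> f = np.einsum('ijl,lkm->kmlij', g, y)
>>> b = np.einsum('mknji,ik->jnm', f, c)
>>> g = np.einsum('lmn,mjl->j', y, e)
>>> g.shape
(2,)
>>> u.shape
(7, 2, 7)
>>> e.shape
(3, 2, 7)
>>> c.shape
(2, 13)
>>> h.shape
(2, 2)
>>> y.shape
(7, 3, 13)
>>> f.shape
(3, 13, 7, 7, 2)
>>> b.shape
(7, 7, 3)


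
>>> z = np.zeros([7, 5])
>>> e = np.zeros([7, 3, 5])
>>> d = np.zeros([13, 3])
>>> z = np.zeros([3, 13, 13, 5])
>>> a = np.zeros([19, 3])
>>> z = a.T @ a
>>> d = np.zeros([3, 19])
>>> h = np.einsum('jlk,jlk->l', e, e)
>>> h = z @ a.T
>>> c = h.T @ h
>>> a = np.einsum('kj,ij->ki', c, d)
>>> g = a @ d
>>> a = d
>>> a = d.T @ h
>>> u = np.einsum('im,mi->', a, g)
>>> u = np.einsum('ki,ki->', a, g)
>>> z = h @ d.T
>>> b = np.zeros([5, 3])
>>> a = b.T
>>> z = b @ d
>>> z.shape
(5, 19)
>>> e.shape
(7, 3, 5)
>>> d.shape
(3, 19)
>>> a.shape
(3, 5)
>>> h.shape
(3, 19)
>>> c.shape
(19, 19)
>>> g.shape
(19, 19)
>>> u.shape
()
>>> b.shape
(5, 3)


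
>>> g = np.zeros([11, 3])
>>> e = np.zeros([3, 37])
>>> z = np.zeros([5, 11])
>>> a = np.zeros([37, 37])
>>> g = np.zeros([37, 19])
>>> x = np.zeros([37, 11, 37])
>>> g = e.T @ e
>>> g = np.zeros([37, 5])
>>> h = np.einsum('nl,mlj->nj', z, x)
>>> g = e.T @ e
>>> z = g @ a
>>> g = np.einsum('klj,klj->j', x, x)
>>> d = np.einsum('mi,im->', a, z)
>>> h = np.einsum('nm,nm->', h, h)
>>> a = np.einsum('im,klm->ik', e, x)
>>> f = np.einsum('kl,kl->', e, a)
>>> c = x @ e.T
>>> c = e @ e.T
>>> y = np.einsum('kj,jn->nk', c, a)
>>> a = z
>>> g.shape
(37,)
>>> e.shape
(3, 37)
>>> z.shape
(37, 37)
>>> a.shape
(37, 37)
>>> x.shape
(37, 11, 37)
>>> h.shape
()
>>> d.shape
()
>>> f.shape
()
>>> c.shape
(3, 3)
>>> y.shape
(37, 3)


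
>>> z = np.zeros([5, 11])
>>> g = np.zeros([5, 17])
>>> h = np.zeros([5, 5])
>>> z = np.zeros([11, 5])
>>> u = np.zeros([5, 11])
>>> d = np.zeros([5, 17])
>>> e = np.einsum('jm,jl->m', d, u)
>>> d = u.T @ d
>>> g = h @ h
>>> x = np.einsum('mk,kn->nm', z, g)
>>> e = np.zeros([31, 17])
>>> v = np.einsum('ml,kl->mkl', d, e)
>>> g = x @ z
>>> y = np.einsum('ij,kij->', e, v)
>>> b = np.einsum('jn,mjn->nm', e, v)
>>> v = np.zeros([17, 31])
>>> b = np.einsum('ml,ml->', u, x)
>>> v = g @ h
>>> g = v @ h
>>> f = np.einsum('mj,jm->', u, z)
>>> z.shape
(11, 5)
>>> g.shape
(5, 5)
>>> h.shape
(5, 5)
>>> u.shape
(5, 11)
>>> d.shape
(11, 17)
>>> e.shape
(31, 17)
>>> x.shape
(5, 11)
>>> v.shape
(5, 5)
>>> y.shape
()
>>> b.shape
()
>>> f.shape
()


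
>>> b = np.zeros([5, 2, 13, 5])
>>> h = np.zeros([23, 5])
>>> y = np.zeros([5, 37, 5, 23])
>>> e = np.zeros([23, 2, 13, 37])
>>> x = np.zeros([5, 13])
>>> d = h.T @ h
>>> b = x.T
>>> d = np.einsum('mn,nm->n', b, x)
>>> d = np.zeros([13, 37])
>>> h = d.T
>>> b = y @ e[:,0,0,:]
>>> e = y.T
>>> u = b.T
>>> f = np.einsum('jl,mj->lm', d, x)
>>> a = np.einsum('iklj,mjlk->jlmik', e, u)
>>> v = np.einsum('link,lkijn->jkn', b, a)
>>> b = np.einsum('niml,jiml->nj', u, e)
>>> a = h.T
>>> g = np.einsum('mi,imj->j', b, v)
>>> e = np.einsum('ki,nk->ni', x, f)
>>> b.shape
(37, 23)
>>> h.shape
(37, 13)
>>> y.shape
(5, 37, 5, 23)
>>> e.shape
(37, 13)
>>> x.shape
(5, 13)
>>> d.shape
(13, 37)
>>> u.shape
(37, 5, 37, 5)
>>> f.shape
(37, 5)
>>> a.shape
(13, 37)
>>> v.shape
(23, 37, 5)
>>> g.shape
(5,)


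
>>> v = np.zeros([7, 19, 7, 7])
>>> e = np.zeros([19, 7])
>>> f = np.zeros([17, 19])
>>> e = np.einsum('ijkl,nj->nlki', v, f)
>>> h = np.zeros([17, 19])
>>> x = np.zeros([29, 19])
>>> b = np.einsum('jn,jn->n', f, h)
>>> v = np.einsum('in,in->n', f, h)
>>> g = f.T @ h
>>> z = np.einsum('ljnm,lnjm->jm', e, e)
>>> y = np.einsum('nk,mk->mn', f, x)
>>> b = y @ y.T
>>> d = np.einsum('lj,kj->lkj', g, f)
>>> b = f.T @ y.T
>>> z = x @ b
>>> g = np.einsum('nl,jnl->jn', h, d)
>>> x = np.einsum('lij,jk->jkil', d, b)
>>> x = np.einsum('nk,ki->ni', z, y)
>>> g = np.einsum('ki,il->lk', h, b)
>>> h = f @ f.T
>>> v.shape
(19,)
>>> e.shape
(17, 7, 7, 7)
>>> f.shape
(17, 19)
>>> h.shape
(17, 17)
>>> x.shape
(29, 17)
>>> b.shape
(19, 29)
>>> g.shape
(29, 17)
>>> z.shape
(29, 29)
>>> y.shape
(29, 17)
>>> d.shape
(19, 17, 19)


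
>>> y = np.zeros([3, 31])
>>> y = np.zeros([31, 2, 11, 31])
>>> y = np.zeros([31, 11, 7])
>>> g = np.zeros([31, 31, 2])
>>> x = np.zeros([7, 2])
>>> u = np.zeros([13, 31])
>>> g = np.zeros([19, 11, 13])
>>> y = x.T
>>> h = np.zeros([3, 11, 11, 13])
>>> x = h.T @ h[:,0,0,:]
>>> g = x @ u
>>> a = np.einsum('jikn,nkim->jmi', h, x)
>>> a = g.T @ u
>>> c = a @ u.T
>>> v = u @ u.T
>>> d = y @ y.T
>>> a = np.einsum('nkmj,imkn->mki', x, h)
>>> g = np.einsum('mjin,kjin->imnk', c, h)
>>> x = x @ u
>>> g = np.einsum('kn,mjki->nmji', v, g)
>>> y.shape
(2, 7)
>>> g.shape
(13, 11, 31, 3)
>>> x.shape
(13, 11, 11, 31)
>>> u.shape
(13, 31)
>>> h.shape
(3, 11, 11, 13)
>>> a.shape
(11, 11, 3)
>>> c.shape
(31, 11, 11, 13)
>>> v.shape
(13, 13)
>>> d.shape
(2, 2)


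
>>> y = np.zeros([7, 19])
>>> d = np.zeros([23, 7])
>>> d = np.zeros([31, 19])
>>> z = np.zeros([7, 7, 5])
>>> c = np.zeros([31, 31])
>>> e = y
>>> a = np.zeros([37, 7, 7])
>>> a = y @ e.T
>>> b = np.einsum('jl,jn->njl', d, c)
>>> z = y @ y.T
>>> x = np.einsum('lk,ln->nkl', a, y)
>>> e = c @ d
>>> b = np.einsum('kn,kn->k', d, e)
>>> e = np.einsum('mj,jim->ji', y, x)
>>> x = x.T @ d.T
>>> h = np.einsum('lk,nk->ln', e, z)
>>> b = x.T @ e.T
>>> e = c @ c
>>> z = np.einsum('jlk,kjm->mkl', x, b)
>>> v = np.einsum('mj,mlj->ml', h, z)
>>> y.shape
(7, 19)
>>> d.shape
(31, 19)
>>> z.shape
(19, 31, 7)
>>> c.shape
(31, 31)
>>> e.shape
(31, 31)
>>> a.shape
(7, 7)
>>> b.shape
(31, 7, 19)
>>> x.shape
(7, 7, 31)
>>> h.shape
(19, 7)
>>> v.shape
(19, 31)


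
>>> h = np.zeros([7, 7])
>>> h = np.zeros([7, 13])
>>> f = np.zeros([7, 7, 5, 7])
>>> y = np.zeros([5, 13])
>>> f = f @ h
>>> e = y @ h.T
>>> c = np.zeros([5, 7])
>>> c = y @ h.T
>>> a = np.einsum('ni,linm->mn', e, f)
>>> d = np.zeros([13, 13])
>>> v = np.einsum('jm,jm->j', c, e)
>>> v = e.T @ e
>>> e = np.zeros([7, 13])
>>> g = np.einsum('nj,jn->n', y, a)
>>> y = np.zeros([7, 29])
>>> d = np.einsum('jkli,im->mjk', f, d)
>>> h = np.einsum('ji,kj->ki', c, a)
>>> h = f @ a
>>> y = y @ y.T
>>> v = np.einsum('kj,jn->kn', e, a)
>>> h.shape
(7, 7, 5, 5)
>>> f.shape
(7, 7, 5, 13)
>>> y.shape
(7, 7)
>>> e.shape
(7, 13)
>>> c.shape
(5, 7)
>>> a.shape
(13, 5)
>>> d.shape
(13, 7, 7)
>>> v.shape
(7, 5)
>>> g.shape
(5,)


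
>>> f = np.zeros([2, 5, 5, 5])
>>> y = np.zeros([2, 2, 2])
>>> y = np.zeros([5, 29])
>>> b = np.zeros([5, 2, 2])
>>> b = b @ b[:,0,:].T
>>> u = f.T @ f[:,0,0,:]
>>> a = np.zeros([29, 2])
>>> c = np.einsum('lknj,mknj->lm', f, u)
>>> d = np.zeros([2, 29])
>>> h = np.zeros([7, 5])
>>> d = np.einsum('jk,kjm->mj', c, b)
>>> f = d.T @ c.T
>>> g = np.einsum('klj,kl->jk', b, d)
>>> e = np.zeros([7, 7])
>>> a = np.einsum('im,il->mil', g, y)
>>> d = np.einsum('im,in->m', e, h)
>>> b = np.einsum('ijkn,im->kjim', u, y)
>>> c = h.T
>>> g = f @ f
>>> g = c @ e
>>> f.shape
(2, 2)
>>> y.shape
(5, 29)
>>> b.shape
(5, 5, 5, 29)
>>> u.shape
(5, 5, 5, 5)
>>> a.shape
(5, 5, 29)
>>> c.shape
(5, 7)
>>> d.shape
(7,)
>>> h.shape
(7, 5)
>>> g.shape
(5, 7)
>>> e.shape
(7, 7)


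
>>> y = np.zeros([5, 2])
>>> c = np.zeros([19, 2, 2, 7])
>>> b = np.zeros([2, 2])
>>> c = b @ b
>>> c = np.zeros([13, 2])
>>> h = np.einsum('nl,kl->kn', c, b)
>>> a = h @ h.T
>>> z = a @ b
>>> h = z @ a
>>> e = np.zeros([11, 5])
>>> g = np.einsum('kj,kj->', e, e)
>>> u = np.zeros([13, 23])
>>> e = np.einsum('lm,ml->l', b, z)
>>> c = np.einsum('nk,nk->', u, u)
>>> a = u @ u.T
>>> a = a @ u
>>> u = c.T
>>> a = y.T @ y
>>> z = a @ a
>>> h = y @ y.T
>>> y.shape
(5, 2)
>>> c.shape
()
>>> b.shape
(2, 2)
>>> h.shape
(5, 5)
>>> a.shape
(2, 2)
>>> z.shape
(2, 2)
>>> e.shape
(2,)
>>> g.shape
()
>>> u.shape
()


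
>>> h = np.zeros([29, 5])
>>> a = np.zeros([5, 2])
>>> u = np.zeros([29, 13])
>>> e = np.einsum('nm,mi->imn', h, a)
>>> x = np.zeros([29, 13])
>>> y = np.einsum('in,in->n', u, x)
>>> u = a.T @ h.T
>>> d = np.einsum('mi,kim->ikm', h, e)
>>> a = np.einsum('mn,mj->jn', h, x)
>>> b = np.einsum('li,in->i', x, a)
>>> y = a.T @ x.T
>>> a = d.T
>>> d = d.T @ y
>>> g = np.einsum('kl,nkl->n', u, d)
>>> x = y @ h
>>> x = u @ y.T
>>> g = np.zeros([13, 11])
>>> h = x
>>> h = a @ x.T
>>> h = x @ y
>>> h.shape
(2, 29)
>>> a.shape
(29, 2, 5)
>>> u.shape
(2, 29)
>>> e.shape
(2, 5, 29)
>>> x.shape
(2, 5)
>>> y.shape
(5, 29)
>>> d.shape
(29, 2, 29)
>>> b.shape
(13,)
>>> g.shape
(13, 11)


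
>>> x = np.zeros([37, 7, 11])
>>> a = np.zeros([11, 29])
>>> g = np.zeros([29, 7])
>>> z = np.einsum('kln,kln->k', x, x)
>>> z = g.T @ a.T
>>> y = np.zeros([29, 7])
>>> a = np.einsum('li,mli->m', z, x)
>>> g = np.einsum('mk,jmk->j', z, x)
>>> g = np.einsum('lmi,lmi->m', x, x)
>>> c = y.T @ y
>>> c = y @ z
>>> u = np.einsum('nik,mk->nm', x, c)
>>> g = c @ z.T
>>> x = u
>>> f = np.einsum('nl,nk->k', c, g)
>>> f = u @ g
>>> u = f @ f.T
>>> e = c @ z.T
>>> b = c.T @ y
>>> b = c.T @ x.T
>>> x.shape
(37, 29)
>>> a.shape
(37,)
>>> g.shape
(29, 7)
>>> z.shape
(7, 11)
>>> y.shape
(29, 7)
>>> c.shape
(29, 11)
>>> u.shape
(37, 37)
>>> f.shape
(37, 7)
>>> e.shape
(29, 7)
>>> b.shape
(11, 37)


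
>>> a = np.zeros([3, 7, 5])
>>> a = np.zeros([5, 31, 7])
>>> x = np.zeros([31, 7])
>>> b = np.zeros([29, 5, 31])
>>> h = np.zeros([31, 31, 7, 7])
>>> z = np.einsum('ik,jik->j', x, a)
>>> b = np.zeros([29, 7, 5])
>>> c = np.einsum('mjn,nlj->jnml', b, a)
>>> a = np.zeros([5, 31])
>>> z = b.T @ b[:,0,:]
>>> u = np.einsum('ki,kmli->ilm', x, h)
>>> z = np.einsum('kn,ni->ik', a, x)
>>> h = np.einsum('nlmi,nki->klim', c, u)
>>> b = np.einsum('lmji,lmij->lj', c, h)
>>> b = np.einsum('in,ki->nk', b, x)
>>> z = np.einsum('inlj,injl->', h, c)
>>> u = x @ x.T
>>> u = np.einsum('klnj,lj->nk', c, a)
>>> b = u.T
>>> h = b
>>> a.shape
(5, 31)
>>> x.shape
(31, 7)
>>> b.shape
(7, 29)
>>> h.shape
(7, 29)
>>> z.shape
()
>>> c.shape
(7, 5, 29, 31)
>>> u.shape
(29, 7)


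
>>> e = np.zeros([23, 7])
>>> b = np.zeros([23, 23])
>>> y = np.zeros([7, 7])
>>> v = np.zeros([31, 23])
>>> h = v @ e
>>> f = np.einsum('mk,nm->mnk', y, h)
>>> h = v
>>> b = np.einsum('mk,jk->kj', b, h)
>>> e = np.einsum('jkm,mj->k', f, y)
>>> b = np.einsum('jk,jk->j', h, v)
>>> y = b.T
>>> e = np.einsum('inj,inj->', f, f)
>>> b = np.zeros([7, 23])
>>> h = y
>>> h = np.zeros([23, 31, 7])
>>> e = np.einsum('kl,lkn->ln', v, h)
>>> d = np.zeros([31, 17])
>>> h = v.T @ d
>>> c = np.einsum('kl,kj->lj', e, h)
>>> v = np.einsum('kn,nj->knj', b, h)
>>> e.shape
(23, 7)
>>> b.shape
(7, 23)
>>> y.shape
(31,)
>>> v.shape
(7, 23, 17)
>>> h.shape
(23, 17)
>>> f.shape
(7, 31, 7)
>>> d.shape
(31, 17)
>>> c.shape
(7, 17)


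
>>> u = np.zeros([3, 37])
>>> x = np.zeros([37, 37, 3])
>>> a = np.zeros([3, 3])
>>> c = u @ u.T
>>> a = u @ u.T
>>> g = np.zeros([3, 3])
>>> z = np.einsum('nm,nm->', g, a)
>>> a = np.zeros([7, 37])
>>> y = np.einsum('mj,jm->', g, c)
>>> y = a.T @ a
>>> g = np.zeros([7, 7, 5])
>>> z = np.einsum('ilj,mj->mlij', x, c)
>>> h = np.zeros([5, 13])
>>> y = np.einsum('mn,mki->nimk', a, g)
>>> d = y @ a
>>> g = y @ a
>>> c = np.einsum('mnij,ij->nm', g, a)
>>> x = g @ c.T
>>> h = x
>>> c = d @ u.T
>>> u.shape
(3, 37)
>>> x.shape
(37, 5, 7, 5)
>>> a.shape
(7, 37)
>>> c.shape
(37, 5, 7, 3)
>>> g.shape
(37, 5, 7, 37)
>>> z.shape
(3, 37, 37, 3)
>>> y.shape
(37, 5, 7, 7)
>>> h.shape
(37, 5, 7, 5)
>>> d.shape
(37, 5, 7, 37)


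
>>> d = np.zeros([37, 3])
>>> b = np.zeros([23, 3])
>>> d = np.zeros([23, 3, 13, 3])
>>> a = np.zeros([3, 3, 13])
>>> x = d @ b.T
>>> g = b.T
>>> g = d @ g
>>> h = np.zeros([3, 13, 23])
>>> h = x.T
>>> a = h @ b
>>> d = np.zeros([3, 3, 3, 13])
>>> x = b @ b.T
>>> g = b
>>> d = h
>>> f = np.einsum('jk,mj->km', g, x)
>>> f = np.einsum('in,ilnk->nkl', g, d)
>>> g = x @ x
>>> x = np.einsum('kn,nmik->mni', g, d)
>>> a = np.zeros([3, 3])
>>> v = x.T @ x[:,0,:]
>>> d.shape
(23, 13, 3, 23)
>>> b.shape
(23, 3)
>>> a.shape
(3, 3)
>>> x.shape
(13, 23, 3)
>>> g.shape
(23, 23)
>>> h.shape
(23, 13, 3, 23)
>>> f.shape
(3, 23, 13)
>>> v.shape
(3, 23, 3)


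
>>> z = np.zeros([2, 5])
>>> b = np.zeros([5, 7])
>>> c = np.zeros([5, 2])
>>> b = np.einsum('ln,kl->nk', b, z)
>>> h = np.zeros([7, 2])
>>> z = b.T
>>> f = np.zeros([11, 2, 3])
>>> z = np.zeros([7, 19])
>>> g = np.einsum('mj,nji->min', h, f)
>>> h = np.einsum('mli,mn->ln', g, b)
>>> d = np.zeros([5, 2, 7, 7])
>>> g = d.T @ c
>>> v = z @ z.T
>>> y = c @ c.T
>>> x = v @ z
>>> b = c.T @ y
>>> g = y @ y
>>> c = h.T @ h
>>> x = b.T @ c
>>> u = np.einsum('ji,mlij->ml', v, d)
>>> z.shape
(7, 19)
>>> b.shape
(2, 5)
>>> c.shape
(2, 2)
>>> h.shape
(3, 2)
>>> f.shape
(11, 2, 3)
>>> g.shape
(5, 5)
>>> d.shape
(5, 2, 7, 7)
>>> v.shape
(7, 7)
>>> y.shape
(5, 5)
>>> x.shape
(5, 2)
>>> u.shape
(5, 2)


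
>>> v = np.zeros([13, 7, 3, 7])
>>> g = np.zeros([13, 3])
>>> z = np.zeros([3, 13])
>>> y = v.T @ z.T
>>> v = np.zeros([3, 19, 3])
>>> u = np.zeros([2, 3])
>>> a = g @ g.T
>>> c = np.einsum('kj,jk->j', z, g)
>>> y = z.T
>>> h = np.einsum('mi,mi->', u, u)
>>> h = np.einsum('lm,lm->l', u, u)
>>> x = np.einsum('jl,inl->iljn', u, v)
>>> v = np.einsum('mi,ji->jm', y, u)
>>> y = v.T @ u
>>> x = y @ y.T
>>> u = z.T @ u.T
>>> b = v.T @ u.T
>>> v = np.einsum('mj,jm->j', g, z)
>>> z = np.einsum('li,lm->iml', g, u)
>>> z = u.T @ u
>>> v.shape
(3,)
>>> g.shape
(13, 3)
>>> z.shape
(2, 2)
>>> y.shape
(13, 3)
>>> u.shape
(13, 2)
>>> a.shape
(13, 13)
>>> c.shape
(13,)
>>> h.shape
(2,)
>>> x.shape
(13, 13)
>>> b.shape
(13, 13)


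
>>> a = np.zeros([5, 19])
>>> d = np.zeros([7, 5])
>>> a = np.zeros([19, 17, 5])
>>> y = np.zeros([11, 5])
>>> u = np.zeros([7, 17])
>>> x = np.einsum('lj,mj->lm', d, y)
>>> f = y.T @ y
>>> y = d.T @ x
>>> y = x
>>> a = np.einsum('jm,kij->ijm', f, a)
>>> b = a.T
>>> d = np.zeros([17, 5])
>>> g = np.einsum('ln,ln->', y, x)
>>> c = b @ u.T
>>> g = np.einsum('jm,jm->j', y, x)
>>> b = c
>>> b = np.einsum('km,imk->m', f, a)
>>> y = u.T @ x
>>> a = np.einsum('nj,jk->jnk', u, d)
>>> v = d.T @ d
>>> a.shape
(17, 7, 5)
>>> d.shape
(17, 5)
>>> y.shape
(17, 11)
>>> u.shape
(7, 17)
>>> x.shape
(7, 11)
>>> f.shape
(5, 5)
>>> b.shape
(5,)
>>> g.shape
(7,)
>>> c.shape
(5, 5, 7)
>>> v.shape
(5, 5)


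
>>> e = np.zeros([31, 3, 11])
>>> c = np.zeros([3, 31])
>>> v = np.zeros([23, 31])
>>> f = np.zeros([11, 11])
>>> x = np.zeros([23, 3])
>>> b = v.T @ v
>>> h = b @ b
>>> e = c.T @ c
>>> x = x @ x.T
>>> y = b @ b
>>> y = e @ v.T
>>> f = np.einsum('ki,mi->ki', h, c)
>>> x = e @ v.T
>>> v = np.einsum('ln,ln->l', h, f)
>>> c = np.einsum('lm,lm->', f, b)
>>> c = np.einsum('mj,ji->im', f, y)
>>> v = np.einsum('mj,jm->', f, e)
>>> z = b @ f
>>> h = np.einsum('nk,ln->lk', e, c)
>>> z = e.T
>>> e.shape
(31, 31)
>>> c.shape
(23, 31)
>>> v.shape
()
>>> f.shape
(31, 31)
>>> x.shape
(31, 23)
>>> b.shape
(31, 31)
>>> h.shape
(23, 31)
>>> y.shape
(31, 23)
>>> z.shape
(31, 31)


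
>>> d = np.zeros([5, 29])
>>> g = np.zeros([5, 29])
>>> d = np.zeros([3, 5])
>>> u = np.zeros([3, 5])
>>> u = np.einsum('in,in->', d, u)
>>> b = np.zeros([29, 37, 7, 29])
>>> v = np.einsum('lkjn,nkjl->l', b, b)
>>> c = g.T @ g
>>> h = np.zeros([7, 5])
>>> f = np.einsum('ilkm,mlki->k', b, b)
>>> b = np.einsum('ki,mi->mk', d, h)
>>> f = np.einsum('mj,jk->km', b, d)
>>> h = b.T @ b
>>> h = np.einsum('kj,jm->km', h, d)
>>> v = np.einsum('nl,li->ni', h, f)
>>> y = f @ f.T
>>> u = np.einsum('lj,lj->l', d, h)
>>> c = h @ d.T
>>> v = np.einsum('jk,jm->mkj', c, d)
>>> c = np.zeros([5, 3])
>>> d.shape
(3, 5)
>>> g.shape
(5, 29)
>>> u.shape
(3,)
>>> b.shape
(7, 3)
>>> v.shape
(5, 3, 3)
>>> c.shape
(5, 3)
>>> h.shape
(3, 5)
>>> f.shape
(5, 7)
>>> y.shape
(5, 5)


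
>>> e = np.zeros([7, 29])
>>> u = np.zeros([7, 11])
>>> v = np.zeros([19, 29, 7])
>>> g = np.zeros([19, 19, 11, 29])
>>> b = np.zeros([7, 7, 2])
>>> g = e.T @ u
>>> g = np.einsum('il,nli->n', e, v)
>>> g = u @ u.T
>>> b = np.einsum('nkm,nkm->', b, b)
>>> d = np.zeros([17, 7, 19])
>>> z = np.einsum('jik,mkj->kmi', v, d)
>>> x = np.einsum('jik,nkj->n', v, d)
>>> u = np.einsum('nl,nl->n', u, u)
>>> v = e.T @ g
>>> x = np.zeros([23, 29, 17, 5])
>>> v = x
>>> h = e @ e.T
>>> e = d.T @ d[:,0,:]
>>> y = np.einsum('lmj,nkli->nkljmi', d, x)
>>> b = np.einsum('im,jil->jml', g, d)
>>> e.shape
(19, 7, 19)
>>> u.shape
(7,)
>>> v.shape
(23, 29, 17, 5)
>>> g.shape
(7, 7)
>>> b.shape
(17, 7, 19)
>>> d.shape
(17, 7, 19)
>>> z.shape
(7, 17, 29)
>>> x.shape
(23, 29, 17, 5)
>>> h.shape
(7, 7)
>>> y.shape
(23, 29, 17, 19, 7, 5)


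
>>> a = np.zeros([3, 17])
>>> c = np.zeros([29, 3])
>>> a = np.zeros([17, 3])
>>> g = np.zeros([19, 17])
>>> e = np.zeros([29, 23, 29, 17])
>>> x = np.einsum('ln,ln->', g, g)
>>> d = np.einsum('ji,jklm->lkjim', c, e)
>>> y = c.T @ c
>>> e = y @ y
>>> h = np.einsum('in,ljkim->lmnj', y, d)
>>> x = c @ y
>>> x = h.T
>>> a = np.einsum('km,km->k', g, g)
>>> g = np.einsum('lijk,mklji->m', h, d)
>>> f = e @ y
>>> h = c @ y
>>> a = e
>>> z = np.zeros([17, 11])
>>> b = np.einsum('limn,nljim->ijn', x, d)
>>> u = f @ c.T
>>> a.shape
(3, 3)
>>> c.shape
(29, 3)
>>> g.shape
(29,)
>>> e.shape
(3, 3)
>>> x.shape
(23, 3, 17, 29)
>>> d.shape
(29, 23, 29, 3, 17)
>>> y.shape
(3, 3)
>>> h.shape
(29, 3)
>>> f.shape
(3, 3)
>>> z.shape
(17, 11)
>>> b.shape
(3, 29, 29)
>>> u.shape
(3, 29)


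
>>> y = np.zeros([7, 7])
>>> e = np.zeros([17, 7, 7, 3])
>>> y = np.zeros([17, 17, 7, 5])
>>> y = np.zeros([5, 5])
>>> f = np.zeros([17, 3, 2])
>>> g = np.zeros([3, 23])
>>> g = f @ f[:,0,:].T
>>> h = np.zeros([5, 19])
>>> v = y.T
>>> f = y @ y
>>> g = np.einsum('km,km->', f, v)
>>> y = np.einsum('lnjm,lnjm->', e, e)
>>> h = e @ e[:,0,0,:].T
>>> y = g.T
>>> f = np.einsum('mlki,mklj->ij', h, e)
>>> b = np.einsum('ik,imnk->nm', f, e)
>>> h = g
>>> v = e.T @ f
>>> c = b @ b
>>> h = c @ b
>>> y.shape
()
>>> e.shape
(17, 7, 7, 3)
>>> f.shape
(17, 3)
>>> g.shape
()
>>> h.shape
(7, 7)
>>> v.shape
(3, 7, 7, 3)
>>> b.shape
(7, 7)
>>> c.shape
(7, 7)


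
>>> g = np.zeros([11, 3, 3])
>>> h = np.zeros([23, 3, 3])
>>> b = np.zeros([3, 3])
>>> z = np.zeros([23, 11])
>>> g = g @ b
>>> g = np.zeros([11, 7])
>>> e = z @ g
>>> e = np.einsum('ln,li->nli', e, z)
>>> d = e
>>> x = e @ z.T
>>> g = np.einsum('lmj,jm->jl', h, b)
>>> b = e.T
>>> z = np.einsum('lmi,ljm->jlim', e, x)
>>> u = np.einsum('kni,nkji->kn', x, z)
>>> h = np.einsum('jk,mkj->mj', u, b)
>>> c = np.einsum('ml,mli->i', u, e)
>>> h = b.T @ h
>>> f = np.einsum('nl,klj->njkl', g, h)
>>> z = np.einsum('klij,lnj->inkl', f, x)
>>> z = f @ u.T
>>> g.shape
(3, 23)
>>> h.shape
(7, 23, 7)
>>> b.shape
(11, 23, 7)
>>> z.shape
(3, 7, 7, 7)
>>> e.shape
(7, 23, 11)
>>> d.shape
(7, 23, 11)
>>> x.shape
(7, 23, 23)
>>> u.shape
(7, 23)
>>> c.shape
(11,)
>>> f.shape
(3, 7, 7, 23)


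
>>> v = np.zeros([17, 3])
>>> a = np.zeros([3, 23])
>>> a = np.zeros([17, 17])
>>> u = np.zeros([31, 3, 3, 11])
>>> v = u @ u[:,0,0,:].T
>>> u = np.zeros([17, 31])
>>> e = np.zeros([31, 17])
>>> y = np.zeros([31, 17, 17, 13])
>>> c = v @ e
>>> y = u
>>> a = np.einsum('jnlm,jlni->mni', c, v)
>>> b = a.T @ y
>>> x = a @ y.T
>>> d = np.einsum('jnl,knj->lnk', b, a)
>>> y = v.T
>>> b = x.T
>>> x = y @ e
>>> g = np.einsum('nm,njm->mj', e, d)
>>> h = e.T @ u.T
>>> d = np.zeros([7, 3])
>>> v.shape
(31, 3, 3, 31)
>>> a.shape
(17, 3, 31)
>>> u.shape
(17, 31)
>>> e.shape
(31, 17)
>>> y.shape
(31, 3, 3, 31)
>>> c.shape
(31, 3, 3, 17)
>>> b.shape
(17, 3, 17)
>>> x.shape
(31, 3, 3, 17)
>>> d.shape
(7, 3)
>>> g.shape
(17, 3)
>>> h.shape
(17, 17)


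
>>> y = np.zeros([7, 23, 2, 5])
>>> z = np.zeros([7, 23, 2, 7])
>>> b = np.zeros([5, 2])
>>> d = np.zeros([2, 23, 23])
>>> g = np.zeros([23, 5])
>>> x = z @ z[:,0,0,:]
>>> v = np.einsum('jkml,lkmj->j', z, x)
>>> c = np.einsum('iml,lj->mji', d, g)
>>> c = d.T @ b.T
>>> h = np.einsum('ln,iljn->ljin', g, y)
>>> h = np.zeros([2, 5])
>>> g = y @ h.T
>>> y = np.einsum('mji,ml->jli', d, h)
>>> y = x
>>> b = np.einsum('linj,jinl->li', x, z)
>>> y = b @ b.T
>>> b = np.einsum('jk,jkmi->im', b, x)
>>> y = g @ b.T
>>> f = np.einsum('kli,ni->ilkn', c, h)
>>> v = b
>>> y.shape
(7, 23, 2, 7)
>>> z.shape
(7, 23, 2, 7)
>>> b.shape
(7, 2)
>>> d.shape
(2, 23, 23)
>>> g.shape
(7, 23, 2, 2)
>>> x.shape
(7, 23, 2, 7)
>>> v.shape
(7, 2)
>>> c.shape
(23, 23, 5)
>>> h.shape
(2, 5)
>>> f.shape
(5, 23, 23, 2)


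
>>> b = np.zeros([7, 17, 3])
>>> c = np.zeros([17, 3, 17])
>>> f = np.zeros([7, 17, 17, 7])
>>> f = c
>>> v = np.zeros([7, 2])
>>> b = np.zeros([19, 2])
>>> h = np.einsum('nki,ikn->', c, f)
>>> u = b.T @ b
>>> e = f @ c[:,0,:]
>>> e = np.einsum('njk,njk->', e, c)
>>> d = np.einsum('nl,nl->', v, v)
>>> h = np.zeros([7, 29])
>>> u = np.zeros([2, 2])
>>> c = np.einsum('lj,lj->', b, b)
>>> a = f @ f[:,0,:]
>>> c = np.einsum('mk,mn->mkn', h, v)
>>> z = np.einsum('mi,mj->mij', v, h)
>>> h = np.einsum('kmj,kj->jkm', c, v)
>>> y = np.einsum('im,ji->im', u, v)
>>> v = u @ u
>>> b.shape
(19, 2)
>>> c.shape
(7, 29, 2)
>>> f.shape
(17, 3, 17)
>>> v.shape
(2, 2)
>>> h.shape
(2, 7, 29)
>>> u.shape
(2, 2)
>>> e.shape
()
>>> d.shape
()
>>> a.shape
(17, 3, 17)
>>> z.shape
(7, 2, 29)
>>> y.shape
(2, 2)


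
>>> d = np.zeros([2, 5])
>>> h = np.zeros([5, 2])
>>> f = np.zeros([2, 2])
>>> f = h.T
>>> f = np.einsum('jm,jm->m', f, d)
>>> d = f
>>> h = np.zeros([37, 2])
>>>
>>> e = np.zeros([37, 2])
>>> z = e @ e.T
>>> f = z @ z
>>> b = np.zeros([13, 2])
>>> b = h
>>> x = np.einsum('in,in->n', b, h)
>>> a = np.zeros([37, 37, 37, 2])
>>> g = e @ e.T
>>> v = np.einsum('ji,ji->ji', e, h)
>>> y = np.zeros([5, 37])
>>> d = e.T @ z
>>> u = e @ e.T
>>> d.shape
(2, 37)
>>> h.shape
(37, 2)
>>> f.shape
(37, 37)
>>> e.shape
(37, 2)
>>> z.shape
(37, 37)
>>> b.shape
(37, 2)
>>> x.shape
(2,)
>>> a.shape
(37, 37, 37, 2)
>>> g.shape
(37, 37)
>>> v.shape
(37, 2)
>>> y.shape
(5, 37)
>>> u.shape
(37, 37)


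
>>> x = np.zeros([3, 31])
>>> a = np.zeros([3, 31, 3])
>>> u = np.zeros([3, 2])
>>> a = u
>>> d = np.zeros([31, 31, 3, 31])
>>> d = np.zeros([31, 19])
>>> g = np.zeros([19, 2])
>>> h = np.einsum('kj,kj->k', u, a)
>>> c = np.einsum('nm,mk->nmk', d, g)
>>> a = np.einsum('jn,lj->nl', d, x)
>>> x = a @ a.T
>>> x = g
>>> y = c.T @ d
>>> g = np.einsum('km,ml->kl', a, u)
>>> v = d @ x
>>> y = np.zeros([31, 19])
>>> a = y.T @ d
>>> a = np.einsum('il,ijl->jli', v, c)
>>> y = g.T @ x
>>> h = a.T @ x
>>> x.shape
(19, 2)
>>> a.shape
(19, 2, 31)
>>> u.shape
(3, 2)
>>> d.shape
(31, 19)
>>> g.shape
(19, 2)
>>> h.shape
(31, 2, 2)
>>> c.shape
(31, 19, 2)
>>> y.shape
(2, 2)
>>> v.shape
(31, 2)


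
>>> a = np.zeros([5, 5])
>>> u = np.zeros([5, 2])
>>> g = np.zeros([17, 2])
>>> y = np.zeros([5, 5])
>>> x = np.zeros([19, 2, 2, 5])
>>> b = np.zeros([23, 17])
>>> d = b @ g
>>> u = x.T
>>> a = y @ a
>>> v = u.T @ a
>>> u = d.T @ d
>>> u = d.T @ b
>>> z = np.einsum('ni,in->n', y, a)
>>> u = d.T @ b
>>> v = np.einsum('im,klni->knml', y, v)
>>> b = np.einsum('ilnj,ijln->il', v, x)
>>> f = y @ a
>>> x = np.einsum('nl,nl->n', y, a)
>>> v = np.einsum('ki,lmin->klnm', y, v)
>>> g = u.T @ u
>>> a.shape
(5, 5)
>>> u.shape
(2, 17)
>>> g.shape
(17, 17)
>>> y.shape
(5, 5)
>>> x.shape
(5,)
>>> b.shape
(19, 2)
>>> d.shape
(23, 2)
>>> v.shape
(5, 19, 2, 2)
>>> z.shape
(5,)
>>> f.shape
(5, 5)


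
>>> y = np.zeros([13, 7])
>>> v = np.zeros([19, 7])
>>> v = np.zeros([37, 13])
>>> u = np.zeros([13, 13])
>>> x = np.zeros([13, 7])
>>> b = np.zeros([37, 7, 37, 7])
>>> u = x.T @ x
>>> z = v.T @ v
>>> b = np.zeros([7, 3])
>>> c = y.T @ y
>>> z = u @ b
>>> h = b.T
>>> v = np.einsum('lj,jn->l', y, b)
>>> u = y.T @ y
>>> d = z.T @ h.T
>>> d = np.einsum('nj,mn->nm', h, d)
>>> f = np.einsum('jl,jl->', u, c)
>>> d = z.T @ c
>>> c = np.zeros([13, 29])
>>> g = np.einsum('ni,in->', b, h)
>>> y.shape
(13, 7)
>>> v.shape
(13,)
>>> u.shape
(7, 7)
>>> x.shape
(13, 7)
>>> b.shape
(7, 3)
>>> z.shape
(7, 3)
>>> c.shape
(13, 29)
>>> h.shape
(3, 7)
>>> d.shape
(3, 7)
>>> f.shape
()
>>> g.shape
()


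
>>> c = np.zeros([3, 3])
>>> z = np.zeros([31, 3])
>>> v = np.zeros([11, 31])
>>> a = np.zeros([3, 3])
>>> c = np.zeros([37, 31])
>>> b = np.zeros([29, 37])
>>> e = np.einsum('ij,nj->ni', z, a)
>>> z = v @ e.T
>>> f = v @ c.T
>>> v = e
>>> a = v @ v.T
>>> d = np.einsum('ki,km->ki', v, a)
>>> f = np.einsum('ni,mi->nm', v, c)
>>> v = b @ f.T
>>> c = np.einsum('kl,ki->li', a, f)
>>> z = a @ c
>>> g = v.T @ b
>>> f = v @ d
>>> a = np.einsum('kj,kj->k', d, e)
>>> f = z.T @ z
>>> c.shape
(3, 37)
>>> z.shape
(3, 37)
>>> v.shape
(29, 3)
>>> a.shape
(3,)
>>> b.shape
(29, 37)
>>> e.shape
(3, 31)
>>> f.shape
(37, 37)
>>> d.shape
(3, 31)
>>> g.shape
(3, 37)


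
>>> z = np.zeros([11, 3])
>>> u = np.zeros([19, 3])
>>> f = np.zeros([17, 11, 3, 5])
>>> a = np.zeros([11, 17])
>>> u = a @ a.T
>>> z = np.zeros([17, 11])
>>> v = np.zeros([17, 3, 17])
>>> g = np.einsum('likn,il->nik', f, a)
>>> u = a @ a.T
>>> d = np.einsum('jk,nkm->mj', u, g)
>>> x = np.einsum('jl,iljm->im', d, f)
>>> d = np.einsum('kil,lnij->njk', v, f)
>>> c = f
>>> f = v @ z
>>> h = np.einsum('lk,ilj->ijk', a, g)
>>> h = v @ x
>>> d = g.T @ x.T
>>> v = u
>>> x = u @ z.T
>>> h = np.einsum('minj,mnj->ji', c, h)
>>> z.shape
(17, 11)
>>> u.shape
(11, 11)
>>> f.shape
(17, 3, 11)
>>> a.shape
(11, 17)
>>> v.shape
(11, 11)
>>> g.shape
(5, 11, 3)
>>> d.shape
(3, 11, 17)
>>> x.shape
(11, 17)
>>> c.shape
(17, 11, 3, 5)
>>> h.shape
(5, 11)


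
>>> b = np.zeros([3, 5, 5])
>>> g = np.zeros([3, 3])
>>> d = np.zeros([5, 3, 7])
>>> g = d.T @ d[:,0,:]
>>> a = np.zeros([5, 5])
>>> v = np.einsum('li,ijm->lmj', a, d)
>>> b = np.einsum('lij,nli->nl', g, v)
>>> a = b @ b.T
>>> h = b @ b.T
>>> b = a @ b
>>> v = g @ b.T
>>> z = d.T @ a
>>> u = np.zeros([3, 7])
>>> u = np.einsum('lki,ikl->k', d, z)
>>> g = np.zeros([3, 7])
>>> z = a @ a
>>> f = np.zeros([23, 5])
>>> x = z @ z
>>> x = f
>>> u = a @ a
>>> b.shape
(5, 7)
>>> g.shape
(3, 7)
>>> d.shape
(5, 3, 7)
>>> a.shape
(5, 5)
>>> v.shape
(7, 3, 5)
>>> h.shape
(5, 5)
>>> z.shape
(5, 5)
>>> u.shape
(5, 5)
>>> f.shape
(23, 5)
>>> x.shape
(23, 5)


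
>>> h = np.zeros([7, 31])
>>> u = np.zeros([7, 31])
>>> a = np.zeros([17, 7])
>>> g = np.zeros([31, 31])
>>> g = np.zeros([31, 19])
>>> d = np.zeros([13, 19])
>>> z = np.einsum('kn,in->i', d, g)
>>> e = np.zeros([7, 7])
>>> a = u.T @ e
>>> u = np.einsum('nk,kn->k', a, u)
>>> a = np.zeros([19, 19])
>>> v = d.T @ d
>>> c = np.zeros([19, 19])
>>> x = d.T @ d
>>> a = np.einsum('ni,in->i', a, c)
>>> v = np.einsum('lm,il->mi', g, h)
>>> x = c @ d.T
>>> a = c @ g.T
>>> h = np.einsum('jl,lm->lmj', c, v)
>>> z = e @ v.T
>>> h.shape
(19, 7, 19)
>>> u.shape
(7,)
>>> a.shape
(19, 31)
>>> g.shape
(31, 19)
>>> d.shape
(13, 19)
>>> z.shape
(7, 19)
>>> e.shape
(7, 7)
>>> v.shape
(19, 7)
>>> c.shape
(19, 19)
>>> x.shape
(19, 13)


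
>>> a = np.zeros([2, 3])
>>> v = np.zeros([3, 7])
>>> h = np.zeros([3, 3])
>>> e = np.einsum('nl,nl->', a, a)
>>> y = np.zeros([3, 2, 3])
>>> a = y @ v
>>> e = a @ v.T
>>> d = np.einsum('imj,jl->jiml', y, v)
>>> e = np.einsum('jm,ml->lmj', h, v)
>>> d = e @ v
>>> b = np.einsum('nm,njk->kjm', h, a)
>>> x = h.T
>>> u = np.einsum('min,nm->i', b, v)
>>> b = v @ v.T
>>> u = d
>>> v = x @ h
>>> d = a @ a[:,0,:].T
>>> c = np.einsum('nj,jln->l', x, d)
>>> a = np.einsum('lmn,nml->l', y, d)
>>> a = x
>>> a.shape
(3, 3)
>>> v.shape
(3, 3)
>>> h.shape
(3, 3)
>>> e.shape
(7, 3, 3)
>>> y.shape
(3, 2, 3)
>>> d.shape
(3, 2, 3)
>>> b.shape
(3, 3)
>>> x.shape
(3, 3)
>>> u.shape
(7, 3, 7)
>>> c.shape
(2,)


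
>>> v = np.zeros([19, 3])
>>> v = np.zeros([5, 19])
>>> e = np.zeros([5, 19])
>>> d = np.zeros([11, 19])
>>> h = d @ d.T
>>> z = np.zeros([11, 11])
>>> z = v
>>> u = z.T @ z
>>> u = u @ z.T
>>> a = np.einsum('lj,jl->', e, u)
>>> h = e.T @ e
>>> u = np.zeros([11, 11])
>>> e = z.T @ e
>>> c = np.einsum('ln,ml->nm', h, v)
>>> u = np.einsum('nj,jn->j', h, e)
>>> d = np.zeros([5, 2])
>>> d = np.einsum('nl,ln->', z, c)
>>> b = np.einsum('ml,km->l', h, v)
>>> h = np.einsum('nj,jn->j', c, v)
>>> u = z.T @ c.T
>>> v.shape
(5, 19)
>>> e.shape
(19, 19)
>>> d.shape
()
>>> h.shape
(5,)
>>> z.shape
(5, 19)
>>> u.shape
(19, 19)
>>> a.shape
()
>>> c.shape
(19, 5)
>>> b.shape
(19,)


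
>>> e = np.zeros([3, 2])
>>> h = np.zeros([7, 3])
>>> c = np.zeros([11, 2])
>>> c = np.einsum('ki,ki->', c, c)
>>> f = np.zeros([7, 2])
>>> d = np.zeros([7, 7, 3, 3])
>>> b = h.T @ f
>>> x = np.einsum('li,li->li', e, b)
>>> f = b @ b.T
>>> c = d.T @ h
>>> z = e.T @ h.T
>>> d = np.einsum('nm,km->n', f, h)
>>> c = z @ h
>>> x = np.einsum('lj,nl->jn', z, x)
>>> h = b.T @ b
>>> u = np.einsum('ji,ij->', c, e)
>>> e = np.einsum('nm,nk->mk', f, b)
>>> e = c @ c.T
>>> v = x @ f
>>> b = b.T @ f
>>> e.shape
(2, 2)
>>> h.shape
(2, 2)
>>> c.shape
(2, 3)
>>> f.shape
(3, 3)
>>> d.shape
(3,)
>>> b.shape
(2, 3)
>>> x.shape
(7, 3)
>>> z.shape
(2, 7)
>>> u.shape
()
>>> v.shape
(7, 3)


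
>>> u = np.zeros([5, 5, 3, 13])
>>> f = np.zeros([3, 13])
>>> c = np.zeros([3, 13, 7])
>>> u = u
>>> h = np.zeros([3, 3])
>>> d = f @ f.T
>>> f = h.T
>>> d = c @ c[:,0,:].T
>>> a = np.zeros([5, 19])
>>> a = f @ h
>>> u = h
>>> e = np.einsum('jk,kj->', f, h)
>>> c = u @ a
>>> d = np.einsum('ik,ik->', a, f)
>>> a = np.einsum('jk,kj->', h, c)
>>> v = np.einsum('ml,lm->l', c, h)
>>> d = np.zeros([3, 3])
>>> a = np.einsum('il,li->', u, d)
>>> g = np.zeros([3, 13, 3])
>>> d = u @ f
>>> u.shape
(3, 3)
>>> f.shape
(3, 3)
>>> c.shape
(3, 3)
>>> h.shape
(3, 3)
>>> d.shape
(3, 3)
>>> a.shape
()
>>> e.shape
()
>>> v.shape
(3,)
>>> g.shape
(3, 13, 3)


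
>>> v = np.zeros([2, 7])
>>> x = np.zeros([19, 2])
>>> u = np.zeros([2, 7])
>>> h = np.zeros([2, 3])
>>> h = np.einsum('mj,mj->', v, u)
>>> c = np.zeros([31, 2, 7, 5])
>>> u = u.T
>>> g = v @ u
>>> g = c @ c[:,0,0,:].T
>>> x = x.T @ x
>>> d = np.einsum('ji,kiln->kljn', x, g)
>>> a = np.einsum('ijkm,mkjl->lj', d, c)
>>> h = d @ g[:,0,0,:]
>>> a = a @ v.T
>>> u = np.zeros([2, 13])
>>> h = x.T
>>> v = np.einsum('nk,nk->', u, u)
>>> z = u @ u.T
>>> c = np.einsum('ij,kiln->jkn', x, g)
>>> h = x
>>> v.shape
()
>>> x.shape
(2, 2)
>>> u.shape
(2, 13)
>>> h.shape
(2, 2)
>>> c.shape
(2, 31, 31)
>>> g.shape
(31, 2, 7, 31)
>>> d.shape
(31, 7, 2, 31)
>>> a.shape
(5, 2)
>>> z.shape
(2, 2)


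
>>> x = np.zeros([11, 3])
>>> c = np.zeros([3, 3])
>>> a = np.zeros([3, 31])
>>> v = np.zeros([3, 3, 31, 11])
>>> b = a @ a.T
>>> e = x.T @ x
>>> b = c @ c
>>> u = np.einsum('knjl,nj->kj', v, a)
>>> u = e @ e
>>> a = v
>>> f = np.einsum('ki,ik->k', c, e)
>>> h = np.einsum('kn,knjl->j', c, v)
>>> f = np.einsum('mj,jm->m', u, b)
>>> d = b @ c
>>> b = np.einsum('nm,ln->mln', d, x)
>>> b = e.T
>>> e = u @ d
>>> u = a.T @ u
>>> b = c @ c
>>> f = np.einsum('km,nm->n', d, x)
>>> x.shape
(11, 3)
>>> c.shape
(3, 3)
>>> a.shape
(3, 3, 31, 11)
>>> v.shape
(3, 3, 31, 11)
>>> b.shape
(3, 3)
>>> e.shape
(3, 3)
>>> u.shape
(11, 31, 3, 3)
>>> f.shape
(11,)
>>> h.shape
(31,)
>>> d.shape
(3, 3)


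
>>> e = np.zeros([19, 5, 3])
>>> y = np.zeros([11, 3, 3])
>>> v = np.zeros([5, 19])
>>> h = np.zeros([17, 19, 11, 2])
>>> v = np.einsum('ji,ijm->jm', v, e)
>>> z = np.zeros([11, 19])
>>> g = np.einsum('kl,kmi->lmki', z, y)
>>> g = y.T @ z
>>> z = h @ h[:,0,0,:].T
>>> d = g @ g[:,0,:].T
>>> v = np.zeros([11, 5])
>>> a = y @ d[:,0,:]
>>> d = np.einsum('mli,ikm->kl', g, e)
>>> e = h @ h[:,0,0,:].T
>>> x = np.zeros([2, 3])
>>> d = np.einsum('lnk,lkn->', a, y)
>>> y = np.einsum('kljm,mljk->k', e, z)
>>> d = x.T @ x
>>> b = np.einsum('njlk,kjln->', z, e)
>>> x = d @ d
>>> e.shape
(17, 19, 11, 17)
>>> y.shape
(17,)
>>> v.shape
(11, 5)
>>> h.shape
(17, 19, 11, 2)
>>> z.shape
(17, 19, 11, 17)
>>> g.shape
(3, 3, 19)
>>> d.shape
(3, 3)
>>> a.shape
(11, 3, 3)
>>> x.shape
(3, 3)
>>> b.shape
()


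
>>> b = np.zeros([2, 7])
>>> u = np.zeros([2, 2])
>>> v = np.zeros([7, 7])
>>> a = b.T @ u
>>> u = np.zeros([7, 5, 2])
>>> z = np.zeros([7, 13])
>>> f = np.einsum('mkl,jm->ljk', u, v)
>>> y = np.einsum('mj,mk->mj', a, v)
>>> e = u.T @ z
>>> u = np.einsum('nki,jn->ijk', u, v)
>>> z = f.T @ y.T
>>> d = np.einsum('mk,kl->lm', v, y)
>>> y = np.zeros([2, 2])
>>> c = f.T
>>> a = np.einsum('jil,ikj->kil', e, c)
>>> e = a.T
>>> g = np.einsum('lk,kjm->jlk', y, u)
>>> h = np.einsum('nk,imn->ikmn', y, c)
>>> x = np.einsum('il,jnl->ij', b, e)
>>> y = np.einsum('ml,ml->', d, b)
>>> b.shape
(2, 7)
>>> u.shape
(2, 7, 5)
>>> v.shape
(7, 7)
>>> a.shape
(7, 5, 13)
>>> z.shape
(5, 7, 7)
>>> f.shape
(2, 7, 5)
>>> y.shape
()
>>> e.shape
(13, 5, 7)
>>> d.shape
(2, 7)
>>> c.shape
(5, 7, 2)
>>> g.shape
(7, 2, 2)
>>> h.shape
(5, 2, 7, 2)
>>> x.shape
(2, 13)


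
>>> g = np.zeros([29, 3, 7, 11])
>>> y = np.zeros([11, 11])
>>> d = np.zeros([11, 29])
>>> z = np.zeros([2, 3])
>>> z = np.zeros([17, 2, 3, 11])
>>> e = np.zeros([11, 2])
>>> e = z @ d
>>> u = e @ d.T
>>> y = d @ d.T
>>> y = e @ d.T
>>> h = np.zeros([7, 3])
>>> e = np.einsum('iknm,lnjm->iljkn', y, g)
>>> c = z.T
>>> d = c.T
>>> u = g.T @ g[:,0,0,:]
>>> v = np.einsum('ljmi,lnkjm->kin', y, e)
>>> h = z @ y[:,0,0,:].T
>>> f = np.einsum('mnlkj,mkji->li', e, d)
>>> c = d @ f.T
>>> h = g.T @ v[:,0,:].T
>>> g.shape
(29, 3, 7, 11)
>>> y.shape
(17, 2, 3, 11)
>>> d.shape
(17, 2, 3, 11)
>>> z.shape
(17, 2, 3, 11)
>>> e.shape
(17, 29, 7, 2, 3)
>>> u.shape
(11, 7, 3, 11)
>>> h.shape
(11, 7, 3, 7)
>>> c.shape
(17, 2, 3, 7)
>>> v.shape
(7, 11, 29)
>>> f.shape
(7, 11)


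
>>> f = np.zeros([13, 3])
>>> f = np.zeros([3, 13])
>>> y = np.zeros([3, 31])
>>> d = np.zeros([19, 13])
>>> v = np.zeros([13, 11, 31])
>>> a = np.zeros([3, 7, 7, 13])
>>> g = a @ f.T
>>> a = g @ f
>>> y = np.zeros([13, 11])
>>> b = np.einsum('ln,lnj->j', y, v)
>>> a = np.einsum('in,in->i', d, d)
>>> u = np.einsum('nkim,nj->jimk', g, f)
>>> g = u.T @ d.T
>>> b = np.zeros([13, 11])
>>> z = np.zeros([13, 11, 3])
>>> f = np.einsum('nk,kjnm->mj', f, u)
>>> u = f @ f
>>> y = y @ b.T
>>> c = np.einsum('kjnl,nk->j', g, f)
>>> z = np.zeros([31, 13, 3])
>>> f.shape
(7, 7)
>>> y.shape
(13, 13)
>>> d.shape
(19, 13)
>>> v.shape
(13, 11, 31)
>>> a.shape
(19,)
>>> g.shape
(7, 3, 7, 19)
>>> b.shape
(13, 11)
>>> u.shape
(7, 7)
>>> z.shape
(31, 13, 3)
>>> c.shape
(3,)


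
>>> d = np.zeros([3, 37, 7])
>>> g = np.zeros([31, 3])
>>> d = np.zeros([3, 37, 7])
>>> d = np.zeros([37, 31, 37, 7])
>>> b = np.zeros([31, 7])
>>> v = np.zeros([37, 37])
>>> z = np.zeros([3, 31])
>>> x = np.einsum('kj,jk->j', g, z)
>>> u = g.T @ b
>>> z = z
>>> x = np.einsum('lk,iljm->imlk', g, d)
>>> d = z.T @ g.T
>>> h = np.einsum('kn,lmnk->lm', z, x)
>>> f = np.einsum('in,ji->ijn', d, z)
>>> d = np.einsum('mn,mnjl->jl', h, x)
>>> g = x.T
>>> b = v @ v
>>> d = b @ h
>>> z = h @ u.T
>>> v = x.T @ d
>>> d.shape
(37, 7)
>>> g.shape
(3, 31, 7, 37)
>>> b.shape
(37, 37)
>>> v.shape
(3, 31, 7, 7)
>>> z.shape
(37, 3)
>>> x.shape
(37, 7, 31, 3)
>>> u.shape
(3, 7)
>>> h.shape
(37, 7)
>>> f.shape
(31, 3, 31)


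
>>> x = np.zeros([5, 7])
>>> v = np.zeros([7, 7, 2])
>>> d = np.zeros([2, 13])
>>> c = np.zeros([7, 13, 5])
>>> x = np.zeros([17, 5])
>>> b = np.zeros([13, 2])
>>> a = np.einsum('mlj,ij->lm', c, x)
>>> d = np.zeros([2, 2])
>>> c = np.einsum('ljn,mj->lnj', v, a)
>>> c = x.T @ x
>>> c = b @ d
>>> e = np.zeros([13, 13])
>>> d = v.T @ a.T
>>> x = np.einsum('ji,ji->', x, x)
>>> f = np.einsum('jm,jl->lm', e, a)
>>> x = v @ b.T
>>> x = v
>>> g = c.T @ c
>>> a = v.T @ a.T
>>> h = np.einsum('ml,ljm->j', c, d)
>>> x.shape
(7, 7, 2)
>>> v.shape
(7, 7, 2)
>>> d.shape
(2, 7, 13)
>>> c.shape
(13, 2)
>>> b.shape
(13, 2)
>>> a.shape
(2, 7, 13)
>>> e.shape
(13, 13)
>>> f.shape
(7, 13)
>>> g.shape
(2, 2)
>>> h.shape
(7,)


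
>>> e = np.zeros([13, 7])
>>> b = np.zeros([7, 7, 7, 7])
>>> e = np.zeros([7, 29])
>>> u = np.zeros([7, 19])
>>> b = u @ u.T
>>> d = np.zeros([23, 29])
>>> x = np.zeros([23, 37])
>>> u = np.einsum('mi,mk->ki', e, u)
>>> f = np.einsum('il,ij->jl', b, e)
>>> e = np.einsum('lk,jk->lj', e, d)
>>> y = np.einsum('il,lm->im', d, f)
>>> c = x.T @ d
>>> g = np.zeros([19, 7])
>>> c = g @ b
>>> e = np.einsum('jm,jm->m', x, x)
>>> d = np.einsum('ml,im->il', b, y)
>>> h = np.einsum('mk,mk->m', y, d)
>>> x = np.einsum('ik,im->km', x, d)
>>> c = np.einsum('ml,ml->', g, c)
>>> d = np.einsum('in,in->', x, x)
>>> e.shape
(37,)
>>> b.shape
(7, 7)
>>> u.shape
(19, 29)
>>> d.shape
()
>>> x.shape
(37, 7)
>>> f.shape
(29, 7)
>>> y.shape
(23, 7)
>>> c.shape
()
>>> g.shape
(19, 7)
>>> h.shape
(23,)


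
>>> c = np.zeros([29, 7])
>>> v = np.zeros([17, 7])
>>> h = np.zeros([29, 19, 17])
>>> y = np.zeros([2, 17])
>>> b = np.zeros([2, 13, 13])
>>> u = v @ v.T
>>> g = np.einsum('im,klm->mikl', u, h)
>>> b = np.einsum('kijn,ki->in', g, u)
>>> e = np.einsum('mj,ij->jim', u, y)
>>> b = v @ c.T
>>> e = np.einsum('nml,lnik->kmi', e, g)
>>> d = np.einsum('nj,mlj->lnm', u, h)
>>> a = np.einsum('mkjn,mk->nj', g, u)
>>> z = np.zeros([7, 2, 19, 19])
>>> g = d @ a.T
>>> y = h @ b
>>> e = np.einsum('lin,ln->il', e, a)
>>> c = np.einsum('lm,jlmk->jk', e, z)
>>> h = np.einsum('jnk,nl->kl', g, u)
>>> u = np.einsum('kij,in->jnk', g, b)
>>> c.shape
(7, 19)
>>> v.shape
(17, 7)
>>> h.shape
(19, 17)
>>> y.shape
(29, 19, 29)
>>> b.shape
(17, 29)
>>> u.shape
(19, 29, 19)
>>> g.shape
(19, 17, 19)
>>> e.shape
(2, 19)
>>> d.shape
(19, 17, 29)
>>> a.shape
(19, 29)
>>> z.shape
(7, 2, 19, 19)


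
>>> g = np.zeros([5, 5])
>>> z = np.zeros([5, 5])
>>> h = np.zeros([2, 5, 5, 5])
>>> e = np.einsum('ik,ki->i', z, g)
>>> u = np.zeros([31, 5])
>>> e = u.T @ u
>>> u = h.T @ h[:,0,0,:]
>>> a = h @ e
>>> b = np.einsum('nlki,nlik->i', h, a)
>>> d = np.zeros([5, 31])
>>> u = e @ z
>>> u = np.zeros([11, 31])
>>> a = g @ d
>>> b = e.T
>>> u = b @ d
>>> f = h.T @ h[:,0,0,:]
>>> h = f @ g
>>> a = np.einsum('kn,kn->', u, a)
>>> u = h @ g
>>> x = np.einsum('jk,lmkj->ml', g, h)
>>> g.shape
(5, 5)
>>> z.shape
(5, 5)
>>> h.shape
(5, 5, 5, 5)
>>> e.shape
(5, 5)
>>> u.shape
(5, 5, 5, 5)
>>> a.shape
()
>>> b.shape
(5, 5)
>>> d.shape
(5, 31)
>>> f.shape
(5, 5, 5, 5)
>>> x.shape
(5, 5)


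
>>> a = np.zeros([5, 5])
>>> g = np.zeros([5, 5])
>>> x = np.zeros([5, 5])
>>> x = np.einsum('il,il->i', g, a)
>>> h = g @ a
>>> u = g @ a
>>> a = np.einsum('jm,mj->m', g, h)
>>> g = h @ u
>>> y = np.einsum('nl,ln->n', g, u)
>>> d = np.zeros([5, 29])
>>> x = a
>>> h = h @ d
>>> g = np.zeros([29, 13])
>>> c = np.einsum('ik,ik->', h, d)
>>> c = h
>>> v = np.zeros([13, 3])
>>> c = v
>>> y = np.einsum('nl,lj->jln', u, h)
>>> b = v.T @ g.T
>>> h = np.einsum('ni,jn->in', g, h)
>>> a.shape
(5,)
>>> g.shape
(29, 13)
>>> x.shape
(5,)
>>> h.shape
(13, 29)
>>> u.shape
(5, 5)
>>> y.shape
(29, 5, 5)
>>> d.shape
(5, 29)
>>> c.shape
(13, 3)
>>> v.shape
(13, 3)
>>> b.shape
(3, 29)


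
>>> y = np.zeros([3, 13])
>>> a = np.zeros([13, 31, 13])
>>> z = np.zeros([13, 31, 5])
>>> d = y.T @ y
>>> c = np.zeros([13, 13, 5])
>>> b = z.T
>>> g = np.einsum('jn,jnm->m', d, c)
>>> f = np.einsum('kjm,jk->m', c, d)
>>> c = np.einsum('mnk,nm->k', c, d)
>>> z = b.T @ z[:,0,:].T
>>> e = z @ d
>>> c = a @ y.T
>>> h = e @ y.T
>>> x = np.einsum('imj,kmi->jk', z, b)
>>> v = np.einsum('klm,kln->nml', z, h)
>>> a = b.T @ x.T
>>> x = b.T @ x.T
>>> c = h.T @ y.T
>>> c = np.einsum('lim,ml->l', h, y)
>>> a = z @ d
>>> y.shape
(3, 13)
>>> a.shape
(13, 31, 13)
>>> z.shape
(13, 31, 13)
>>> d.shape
(13, 13)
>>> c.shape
(13,)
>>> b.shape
(5, 31, 13)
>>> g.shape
(5,)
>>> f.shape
(5,)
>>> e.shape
(13, 31, 13)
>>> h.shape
(13, 31, 3)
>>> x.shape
(13, 31, 13)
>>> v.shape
(3, 13, 31)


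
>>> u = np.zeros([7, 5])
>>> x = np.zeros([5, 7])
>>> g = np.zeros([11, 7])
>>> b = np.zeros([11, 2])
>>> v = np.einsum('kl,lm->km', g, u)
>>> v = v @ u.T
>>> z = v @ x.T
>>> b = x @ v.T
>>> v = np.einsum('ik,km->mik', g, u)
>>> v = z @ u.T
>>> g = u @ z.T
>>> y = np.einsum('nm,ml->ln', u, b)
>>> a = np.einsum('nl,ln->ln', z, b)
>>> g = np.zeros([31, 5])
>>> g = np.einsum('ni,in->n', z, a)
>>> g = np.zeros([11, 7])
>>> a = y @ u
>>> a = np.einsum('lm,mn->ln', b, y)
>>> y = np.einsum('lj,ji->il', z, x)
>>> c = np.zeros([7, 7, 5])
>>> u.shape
(7, 5)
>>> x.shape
(5, 7)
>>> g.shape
(11, 7)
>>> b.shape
(5, 11)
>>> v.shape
(11, 7)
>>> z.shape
(11, 5)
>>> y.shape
(7, 11)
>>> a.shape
(5, 7)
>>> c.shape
(7, 7, 5)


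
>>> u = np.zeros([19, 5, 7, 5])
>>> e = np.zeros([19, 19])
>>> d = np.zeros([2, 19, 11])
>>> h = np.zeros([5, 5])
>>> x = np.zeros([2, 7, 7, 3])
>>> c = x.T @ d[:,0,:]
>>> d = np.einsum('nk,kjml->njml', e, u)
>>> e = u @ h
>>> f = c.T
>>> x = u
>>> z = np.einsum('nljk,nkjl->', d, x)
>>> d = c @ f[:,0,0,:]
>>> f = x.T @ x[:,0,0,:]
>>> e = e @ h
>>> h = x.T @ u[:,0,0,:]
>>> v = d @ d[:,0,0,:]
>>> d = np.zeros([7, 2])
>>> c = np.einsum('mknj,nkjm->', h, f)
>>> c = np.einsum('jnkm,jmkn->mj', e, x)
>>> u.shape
(19, 5, 7, 5)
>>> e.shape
(19, 5, 7, 5)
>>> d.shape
(7, 2)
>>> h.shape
(5, 7, 5, 5)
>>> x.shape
(19, 5, 7, 5)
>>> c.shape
(5, 19)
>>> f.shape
(5, 7, 5, 5)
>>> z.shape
()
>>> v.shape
(3, 7, 7, 3)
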